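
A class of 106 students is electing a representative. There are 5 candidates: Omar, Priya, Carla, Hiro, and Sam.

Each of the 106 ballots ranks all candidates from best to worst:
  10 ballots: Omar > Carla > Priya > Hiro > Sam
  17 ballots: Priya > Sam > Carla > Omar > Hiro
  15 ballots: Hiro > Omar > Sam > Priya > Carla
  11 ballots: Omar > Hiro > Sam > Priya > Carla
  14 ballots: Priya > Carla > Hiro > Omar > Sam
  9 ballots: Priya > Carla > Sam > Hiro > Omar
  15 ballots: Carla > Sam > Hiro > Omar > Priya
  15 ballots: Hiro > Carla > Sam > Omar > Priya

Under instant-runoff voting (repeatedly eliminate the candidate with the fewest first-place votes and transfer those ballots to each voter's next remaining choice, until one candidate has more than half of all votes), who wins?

Round 1: Omar 21, Priya 40, Carla 15, Hiro 30, Sam 0. Sam eliminated.
Round 2: Omar 21, Priya 40, Carla 15, Hiro 30. Carla eliminated.
Round 3: Omar 21, Priya 40, Hiro 45. Omar eliminated.
Round 4: Priya 50, Hiro 56. Hiro has a majority (≥54).

Hiro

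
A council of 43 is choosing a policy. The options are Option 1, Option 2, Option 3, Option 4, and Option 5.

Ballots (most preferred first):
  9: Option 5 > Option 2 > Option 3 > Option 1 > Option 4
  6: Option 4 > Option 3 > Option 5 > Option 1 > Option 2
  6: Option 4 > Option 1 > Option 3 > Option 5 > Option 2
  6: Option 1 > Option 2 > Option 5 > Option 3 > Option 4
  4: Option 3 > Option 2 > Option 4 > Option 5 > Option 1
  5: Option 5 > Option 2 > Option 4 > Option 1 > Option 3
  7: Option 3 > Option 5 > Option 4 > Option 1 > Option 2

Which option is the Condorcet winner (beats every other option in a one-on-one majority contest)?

Option 3 vs Option 1: 26–17
Option 3 vs Option 2: 23–20
Option 3 vs Option 4: 26–17
Option 3 vs Option 5: 23–20
Option 3 beats every other option.

Option 3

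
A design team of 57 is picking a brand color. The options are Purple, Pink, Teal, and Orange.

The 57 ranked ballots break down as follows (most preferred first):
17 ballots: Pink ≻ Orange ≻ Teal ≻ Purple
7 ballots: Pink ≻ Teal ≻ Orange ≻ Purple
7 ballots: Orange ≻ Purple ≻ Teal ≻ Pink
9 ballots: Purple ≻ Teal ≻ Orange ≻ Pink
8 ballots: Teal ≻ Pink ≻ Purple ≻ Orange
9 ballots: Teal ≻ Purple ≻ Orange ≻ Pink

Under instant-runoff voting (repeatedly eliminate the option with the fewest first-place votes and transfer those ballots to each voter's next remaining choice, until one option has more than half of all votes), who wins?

Round 1: Purple 9, Pink 24, Teal 17, Orange 7. Orange eliminated.
Round 2: Purple 16, Pink 24, Teal 17. Purple eliminated.
Round 3: Pink 24, Teal 33. Teal has a majority (≥29).

Teal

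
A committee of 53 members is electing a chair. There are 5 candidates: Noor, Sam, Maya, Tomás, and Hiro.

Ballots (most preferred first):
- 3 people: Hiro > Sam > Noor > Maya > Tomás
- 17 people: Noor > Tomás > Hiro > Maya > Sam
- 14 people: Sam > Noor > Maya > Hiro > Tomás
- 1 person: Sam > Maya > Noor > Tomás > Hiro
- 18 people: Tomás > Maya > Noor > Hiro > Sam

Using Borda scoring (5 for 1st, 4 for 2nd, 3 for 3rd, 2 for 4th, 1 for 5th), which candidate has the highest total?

Noor

Noor: 3×3 + 17×5 + 14×4 + 1×3 + 18×3 = 207
Sam: 3×4 + 17×1 + 14×5 + 1×5 + 18×1 = 122
Maya: 3×2 + 17×2 + 14×3 + 1×4 + 18×4 = 158
Tomás: 3×1 + 17×4 + 14×1 + 1×2 + 18×5 = 177
Hiro: 3×5 + 17×3 + 14×2 + 1×1 + 18×2 = 131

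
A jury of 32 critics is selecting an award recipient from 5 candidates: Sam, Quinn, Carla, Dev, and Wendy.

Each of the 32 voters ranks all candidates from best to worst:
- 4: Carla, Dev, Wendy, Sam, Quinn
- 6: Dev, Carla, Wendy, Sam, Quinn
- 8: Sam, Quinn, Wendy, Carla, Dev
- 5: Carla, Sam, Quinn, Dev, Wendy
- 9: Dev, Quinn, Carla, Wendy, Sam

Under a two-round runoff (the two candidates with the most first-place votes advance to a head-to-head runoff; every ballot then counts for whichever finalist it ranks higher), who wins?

Round 1 first-place votes: Sam 8, Quinn 0, Carla 9, Dev 15, Wendy 0. Dev and Carla advance.
Runoff: Dev is ranked above Carla on 15 ballots, Carla above Dev on 17.

Carla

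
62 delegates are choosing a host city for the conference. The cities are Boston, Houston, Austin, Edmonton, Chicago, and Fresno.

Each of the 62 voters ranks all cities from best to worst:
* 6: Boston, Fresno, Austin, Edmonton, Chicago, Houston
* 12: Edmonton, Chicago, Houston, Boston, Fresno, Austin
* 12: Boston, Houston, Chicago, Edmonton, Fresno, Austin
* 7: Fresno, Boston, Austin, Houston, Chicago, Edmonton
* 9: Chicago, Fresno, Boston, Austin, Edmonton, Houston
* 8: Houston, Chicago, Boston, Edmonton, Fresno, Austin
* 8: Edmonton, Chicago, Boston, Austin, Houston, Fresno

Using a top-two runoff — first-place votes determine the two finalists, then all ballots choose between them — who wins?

Boston

Round 1 first-place votes: Boston 18, Houston 8, Austin 0, Edmonton 20, Chicago 9, Fresno 7. Edmonton and Boston advance.
Runoff: Edmonton is ranked above Boston on 20 ballots, Boston above Edmonton on 42.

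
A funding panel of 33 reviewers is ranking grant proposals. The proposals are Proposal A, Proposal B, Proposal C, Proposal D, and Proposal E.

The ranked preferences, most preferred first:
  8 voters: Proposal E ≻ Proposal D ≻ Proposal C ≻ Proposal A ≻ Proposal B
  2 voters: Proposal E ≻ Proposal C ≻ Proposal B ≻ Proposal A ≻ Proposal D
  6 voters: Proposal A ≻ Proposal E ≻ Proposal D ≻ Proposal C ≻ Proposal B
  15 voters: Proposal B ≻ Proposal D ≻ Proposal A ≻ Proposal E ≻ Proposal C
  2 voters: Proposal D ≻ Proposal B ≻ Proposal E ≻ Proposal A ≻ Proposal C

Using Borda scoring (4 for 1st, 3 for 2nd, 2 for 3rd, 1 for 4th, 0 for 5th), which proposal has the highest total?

Proposal A: 8×1 + 2×1 + 6×4 + 15×2 + 2×1 = 66
Proposal B: 8×0 + 2×2 + 6×0 + 15×4 + 2×3 = 70
Proposal C: 8×2 + 2×3 + 6×1 + 15×0 + 2×0 = 28
Proposal D: 8×3 + 2×0 + 6×2 + 15×3 + 2×4 = 89
Proposal E: 8×4 + 2×4 + 6×3 + 15×1 + 2×2 = 77

Proposal D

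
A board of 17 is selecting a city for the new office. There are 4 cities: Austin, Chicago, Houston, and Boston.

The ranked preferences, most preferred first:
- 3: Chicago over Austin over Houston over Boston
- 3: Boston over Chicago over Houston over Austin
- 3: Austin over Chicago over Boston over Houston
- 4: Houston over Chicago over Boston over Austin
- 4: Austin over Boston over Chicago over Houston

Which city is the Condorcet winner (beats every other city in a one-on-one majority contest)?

Chicago vs Austin: 10–7
Chicago vs Houston: 13–4
Chicago vs Boston: 10–7
Chicago beats every other city.

Chicago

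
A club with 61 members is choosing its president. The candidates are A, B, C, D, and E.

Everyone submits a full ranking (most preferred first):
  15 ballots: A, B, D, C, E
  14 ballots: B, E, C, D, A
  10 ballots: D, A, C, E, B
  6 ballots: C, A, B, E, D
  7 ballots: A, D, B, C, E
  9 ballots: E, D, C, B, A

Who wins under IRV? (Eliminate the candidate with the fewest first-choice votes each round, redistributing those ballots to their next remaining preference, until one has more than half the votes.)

D

Round 1: A 22, B 14, C 6, D 10, E 9. C eliminated.
Round 2: A 28, B 14, D 10, E 9. E eliminated.
Round 3: A 28, B 14, D 19. B eliminated.
Round 4: A 28, D 33. D has a majority (≥31).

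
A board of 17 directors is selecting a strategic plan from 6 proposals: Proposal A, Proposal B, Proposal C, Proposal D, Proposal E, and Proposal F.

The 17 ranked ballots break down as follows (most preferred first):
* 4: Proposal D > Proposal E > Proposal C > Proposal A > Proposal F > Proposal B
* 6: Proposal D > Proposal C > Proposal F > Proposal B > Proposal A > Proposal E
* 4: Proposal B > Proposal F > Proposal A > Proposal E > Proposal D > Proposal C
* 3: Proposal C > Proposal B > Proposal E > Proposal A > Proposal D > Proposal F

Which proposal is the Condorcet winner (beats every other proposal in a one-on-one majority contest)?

Proposal D vs Proposal A: 10–7
Proposal D vs Proposal B: 10–7
Proposal D vs Proposal C: 14–3
Proposal D vs Proposal E: 10–7
Proposal D vs Proposal F: 13–4
Proposal D beats every other proposal.

Proposal D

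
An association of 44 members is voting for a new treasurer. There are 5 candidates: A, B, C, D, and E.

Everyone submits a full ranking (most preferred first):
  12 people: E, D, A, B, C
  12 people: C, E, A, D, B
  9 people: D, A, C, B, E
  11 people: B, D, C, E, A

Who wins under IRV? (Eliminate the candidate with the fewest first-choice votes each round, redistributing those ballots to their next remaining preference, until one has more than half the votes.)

Round 1: A 0, B 11, C 12, D 9, E 12. A eliminated.
Round 2: B 11, C 12, D 9, E 12. D eliminated.
Round 3: B 11, C 21, E 12. B eliminated.
Round 4: C 32, E 12. C has a majority (≥23).

C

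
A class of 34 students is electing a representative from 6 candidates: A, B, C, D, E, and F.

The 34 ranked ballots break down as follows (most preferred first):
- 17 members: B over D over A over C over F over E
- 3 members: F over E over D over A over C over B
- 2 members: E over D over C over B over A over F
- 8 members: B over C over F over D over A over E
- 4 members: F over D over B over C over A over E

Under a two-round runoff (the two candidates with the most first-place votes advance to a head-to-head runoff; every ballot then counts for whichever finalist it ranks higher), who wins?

B

Round 1 first-place votes: A 0, B 25, C 0, D 0, E 2, F 7. B and F advance.
Runoff: B is ranked above F on 27 ballots, F above B on 7.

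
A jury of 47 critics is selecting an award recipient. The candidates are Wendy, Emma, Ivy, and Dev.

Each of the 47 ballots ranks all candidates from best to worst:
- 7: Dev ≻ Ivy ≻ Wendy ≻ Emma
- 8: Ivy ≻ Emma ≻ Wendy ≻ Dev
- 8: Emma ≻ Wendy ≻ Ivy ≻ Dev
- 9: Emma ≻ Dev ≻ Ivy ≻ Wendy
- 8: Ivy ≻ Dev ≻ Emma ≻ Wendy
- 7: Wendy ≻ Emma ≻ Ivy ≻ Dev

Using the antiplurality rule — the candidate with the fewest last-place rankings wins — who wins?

Ivy

Last-place votes: Wendy 17, Emma 7, Ivy 0, Dev 23.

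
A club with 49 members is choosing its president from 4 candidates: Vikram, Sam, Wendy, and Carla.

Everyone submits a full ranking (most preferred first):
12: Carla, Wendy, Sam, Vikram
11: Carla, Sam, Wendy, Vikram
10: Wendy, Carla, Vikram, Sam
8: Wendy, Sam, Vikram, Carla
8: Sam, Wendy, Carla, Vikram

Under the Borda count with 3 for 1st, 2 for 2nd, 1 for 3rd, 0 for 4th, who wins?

Vikram: 12×0 + 11×0 + 10×1 + 8×1 + 8×0 = 18
Sam: 12×1 + 11×2 + 10×0 + 8×2 + 8×3 = 74
Wendy: 12×2 + 11×1 + 10×3 + 8×3 + 8×2 = 105
Carla: 12×3 + 11×3 + 10×2 + 8×0 + 8×1 = 97

Wendy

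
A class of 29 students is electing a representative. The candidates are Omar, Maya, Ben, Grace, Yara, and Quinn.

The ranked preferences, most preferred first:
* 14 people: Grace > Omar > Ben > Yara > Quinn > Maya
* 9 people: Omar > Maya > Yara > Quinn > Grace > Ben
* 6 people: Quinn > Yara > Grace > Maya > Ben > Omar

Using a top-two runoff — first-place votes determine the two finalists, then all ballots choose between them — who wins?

Round 1 first-place votes: Omar 9, Maya 0, Ben 0, Grace 14, Yara 0, Quinn 6. Grace and Omar advance.
Runoff: Grace is ranked above Omar on 20 ballots, Omar above Grace on 9.

Grace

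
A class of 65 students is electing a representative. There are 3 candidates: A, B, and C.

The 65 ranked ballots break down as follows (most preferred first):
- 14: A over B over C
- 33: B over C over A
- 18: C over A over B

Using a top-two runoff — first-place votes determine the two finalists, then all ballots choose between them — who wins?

B

Round 1 first-place votes: A 14, B 33, C 18. B and C advance.
Runoff: B is ranked above C on 47 ballots, C above B on 18.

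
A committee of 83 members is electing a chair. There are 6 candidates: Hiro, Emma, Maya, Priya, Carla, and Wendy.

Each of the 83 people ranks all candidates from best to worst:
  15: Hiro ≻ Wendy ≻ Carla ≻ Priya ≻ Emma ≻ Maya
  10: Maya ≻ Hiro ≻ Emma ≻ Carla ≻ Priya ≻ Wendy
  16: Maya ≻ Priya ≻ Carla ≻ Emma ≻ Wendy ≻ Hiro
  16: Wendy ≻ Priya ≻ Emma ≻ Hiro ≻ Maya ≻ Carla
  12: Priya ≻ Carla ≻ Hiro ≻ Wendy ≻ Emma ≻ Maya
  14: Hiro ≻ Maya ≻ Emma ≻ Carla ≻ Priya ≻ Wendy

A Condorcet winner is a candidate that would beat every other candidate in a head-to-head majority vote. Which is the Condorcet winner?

Priya

Priya vs Hiro: 44–39
Priya vs Emma: 59–24
Priya vs Maya: 43–40
Priya vs Carla: 44–39
Priya vs Wendy: 52–31
Priya beats every other candidate.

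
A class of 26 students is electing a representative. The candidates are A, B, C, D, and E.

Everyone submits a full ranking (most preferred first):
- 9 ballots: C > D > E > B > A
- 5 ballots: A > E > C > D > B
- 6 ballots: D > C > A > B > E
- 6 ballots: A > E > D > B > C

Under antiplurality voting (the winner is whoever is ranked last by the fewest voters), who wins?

D

Last-place votes: A 9, B 5, C 6, D 0, E 6.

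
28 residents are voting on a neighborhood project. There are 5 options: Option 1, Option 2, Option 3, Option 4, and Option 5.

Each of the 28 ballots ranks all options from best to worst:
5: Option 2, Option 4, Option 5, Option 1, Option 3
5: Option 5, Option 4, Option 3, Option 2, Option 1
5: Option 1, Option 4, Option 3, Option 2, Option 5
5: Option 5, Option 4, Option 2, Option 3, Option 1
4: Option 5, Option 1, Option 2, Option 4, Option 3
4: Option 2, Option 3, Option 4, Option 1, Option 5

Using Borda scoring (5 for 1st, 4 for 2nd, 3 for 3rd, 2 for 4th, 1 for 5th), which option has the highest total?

Option 4

Option 1: 5×2 + 5×1 + 5×5 + 5×1 + 4×4 + 4×2 = 69
Option 2: 5×5 + 5×2 + 5×2 + 5×3 + 4×3 + 4×5 = 92
Option 3: 5×1 + 5×3 + 5×3 + 5×2 + 4×1 + 4×4 = 65
Option 4: 5×4 + 5×4 + 5×4 + 5×4 + 4×2 + 4×3 = 100
Option 5: 5×3 + 5×5 + 5×1 + 5×5 + 4×5 + 4×1 = 94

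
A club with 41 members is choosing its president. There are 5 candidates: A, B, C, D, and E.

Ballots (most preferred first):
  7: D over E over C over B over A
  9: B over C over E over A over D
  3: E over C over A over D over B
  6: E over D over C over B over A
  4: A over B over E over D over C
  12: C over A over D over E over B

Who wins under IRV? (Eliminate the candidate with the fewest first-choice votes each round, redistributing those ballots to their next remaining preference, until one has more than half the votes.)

E

Round 1: A 4, B 9, C 12, D 7, E 9. A eliminated.
Round 2: B 13, C 12, D 7, E 9. D eliminated.
Round 3: B 13, C 12, E 16. C eliminated.
Round 4: B 13, E 28. E has a majority (≥21).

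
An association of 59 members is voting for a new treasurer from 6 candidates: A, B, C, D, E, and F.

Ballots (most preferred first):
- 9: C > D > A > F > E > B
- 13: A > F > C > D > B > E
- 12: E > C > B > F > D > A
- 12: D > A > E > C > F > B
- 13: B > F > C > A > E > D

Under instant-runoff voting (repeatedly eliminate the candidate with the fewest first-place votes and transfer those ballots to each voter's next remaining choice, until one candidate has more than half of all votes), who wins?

D

Round 1: A 13, B 13, C 9, D 12, E 12, F 0. F eliminated.
Round 2: A 13, B 13, C 9, D 12, E 12. C eliminated.
Round 3: A 13, B 13, D 21, E 12. E eliminated.
Round 4: A 13, B 25, D 21. A eliminated.
Round 5: B 25, D 34. D has a majority (≥30).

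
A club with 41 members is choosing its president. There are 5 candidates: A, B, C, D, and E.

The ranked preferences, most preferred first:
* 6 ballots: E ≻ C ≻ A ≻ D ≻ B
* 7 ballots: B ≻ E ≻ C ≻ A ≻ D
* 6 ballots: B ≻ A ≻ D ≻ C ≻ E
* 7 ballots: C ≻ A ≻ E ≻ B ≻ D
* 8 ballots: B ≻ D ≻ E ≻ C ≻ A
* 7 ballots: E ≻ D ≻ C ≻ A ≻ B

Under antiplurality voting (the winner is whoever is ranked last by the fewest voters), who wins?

Last-place votes: A 8, B 13, C 0, D 14, E 6.

C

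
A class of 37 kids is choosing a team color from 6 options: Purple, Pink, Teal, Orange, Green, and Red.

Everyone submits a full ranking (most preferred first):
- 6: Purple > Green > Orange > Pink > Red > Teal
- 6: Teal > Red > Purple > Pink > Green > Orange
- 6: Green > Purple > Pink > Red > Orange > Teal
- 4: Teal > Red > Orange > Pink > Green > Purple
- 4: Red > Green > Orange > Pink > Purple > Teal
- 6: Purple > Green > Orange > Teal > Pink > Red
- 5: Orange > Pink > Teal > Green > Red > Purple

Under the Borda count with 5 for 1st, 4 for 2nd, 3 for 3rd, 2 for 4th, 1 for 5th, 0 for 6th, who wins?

Green

Purple: 6×5 + 6×3 + 6×4 + 4×0 + 4×1 + 6×5 + 5×0 = 106
Pink: 6×2 + 6×2 + 6×3 + 4×2 + 4×2 + 6×1 + 5×4 = 84
Teal: 6×0 + 6×5 + 6×0 + 4×5 + 4×0 + 6×2 + 5×3 = 77
Orange: 6×3 + 6×0 + 6×1 + 4×3 + 4×3 + 6×3 + 5×5 = 91
Green: 6×4 + 6×1 + 6×5 + 4×1 + 4×4 + 6×4 + 5×2 = 114
Red: 6×1 + 6×4 + 6×2 + 4×4 + 4×5 + 6×0 + 5×1 = 83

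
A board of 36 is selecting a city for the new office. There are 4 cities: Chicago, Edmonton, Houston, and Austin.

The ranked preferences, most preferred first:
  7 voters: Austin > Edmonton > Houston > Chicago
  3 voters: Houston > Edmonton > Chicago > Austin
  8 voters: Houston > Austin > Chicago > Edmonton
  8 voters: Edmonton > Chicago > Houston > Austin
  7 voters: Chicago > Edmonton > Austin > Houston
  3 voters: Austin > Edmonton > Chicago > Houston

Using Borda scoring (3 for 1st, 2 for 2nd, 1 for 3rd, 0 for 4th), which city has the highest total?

Edmonton

Chicago: 7×0 + 3×1 + 8×1 + 8×2 + 7×3 + 3×1 = 51
Edmonton: 7×2 + 3×2 + 8×0 + 8×3 + 7×2 + 3×2 = 64
Houston: 7×1 + 3×3 + 8×3 + 8×1 + 7×0 + 3×0 = 48
Austin: 7×3 + 3×0 + 8×2 + 8×0 + 7×1 + 3×3 = 53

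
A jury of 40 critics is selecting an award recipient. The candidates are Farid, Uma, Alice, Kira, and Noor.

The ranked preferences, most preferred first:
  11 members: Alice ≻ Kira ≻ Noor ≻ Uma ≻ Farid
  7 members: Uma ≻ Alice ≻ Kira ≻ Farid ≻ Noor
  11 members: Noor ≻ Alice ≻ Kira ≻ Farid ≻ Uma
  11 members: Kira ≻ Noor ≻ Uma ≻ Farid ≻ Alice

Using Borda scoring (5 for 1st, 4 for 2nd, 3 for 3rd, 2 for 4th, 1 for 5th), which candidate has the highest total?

Farid: 11×1 + 7×2 + 11×2 + 11×2 = 69
Uma: 11×2 + 7×5 + 11×1 + 11×3 = 101
Alice: 11×5 + 7×4 + 11×4 + 11×1 = 138
Kira: 11×4 + 7×3 + 11×3 + 11×5 = 153
Noor: 11×3 + 7×1 + 11×5 + 11×4 = 139

Kira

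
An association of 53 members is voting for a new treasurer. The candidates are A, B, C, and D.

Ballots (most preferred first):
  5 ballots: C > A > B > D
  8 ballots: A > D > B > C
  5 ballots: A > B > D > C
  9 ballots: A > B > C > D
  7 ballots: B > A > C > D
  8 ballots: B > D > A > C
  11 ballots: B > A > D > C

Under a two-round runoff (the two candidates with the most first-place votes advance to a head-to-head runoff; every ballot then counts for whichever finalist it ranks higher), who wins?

Round 1 first-place votes: A 22, B 26, C 5, D 0. B and A advance.
Runoff: B is ranked above A on 26 ballots, A above B on 27.

A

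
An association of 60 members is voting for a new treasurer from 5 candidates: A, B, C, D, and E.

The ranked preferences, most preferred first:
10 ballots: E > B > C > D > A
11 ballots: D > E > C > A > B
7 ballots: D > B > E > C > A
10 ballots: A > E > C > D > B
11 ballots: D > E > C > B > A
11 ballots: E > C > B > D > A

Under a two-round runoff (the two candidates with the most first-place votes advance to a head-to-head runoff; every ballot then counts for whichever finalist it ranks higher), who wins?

E

Round 1 first-place votes: A 10, B 0, C 0, D 29, E 21. D and E advance.
Runoff: D is ranked above E on 29 ballots, E above D on 31.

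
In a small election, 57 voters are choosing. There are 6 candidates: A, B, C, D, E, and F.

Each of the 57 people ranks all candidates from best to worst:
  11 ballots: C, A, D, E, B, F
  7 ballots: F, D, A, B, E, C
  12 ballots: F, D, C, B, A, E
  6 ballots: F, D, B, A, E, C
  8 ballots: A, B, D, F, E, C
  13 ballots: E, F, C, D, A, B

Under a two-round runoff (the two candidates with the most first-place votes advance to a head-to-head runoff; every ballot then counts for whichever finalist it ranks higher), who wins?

Round 1 first-place votes: A 8, B 0, C 11, D 0, E 13, F 25. F and E advance.
Runoff: F is ranked above E on 33 ballots, E above F on 24.

F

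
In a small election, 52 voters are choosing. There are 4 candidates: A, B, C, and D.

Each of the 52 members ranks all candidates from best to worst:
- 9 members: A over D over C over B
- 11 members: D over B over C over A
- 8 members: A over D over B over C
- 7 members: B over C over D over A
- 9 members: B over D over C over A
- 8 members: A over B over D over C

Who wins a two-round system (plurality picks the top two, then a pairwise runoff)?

Round 1 first-place votes: A 25, B 16, C 0, D 11. A and B advance.
Runoff: A is ranked above B on 25 ballots, B above A on 27.

B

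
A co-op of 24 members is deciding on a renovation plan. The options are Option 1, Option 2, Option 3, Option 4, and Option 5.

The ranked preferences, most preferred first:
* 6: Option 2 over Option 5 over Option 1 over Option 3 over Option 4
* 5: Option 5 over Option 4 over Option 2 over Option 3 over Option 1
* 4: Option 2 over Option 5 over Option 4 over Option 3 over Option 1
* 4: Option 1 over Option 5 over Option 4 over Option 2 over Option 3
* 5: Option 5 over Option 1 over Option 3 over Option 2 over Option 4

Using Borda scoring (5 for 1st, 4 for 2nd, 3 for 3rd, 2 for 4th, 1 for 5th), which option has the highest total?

Option 1: 6×3 + 5×1 + 4×1 + 4×5 + 5×4 = 67
Option 2: 6×5 + 5×3 + 4×5 + 4×2 + 5×2 = 83
Option 3: 6×2 + 5×2 + 4×2 + 4×1 + 5×3 = 49
Option 4: 6×1 + 5×4 + 4×3 + 4×3 + 5×1 = 55
Option 5: 6×4 + 5×5 + 4×4 + 4×4 + 5×5 = 106

Option 5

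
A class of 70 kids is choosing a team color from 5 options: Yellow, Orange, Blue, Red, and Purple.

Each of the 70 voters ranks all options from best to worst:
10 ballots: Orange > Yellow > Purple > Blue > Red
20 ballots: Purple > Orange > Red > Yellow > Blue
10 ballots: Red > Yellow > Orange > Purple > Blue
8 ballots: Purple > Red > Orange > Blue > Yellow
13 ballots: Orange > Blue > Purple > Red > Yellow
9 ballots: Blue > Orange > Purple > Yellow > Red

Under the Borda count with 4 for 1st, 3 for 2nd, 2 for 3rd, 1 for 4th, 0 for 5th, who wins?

Yellow: 10×3 + 20×1 + 10×3 + 8×0 + 13×0 + 9×1 = 89
Orange: 10×4 + 20×3 + 10×2 + 8×2 + 13×4 + 9×3 = 215
Blue: 10×1 + 20×0 + 10×0 + 8×1 + 13×3 + 9×4 = 93
Red: 10×0 + 20×2 + 10×4 + 8×3 + 13×1 + 9×0 = 117
Purple: 10×2 + 20×4 + 10×1 + 8×4 + 13×2 + 9×2 = 186

Orange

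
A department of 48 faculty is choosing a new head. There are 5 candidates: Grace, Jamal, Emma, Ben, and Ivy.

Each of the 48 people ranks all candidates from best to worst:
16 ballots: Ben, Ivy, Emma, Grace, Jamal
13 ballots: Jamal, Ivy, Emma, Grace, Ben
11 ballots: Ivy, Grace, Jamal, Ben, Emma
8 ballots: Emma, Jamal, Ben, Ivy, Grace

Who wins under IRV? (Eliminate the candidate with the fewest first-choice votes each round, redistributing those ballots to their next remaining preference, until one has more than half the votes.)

Round 1: Grace 0, Jamal 13, Emma 8, Ben 16, Ivy 11. Grace eliminated.
Round 2: Jamal 13, Emma 8, Ben 16, Ivy 11. Emma eliminated.
Round 3: Jamal 21, Ben 16, Ivy 11. Ivy eliminated.
Round 4: Jamal 32, Ben 16. Jamal has a majority (≥25).

Jamal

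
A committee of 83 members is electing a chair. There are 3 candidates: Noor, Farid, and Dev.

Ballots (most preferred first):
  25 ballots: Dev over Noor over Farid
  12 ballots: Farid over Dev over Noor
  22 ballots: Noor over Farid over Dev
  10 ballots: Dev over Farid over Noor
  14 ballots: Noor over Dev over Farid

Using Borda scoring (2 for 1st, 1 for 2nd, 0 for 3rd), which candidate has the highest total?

Noor: 25×1 + 12×0 + 22×2 + 10×0 + 14×2 = 97
Farid: 25×0 + 12×2 + 22×1 + 10×1 + 14×0 = 56
Dev: 25×2 + 12×1 + 22×0 + 10×2 + 14×1 = 96

Noor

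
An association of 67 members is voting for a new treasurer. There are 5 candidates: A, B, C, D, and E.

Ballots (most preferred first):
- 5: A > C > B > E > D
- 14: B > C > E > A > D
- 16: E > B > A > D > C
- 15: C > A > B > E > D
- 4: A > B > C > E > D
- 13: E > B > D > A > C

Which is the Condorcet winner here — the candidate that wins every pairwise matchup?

B

B vs A: 43–24
B vs C: 47–20
B vs D: 67–0
B vs E: 38–29
B beats every other candidate.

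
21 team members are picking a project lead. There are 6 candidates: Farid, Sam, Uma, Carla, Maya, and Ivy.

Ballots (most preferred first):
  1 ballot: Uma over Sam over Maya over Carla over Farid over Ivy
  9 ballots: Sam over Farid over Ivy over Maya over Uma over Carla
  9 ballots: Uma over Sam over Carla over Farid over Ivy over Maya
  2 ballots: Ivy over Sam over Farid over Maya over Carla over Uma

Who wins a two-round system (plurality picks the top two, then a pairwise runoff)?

Sam

Round 1 first-place votes: Farid 0, Sam 9, Uma 10, Carla 0, Maya 0, Ivy 2. Uma and Sam advance.
Runoff: Uma is ranked above Sam on 10 ballots, Sam above Uma on 11.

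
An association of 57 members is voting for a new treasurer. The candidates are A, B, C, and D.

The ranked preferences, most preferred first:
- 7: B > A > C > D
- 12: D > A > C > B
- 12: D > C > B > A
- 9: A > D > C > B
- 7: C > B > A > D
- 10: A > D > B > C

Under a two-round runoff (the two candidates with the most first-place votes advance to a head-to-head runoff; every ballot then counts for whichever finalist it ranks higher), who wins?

A

Round 1 first-place votes: A 19, B 7, C 7, D 24. D and A advance.
Runoff: D is ranked above A on 24 ballots, A above D on 33.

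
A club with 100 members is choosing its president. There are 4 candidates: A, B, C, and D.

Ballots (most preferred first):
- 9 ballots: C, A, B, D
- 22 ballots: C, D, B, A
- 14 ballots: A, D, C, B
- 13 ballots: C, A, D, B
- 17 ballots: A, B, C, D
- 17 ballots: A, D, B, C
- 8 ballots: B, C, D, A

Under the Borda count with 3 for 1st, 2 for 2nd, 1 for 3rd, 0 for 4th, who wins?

A: 9×2 + 22×0 + 14×3 + 13×2 + 17×3 + 17×3 + 8×0 = 188
B: 9×1 + 22×1 + 14×0 + 13×0 + 17×2 + 17×1 + 8×3 = 106
C: 9×3 + 22×3 + 14×1 + 13×3 + 17×1 + 17×0 + 8×2 = 179
D: 9×0 + 22×2 + 14×2 + 13×1 + 17×0 + 17×2 + 8×1 = 127

A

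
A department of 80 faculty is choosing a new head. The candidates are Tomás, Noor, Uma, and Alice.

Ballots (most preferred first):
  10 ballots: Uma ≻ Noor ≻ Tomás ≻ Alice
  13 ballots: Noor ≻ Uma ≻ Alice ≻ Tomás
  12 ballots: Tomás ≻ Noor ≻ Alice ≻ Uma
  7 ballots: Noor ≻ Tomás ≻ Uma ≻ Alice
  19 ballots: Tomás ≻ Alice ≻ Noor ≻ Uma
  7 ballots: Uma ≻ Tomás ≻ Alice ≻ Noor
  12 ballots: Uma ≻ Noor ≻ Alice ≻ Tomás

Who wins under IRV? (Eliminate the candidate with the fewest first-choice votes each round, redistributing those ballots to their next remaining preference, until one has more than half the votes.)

Round 1: Tomás 31, Noor 20, Uma 29, Alice 0. Alice eliminated.
Round 2: Tomás 31, Noor 20, Uma 29. Noor eliminated.
Round 3: Tomás 38, Uma 42. Uma has a majority (≥41).

Uma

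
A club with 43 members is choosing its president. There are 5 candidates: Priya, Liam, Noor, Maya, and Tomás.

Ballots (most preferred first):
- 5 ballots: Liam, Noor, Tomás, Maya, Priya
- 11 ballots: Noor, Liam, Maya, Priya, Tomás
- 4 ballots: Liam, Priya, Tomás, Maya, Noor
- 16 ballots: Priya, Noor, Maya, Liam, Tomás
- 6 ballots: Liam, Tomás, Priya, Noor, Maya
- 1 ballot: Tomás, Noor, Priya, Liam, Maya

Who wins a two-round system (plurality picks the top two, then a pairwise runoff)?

Liam

Round 1 first-place votes: Priya 16, Liam 15, Noor 11, Maya 0, Tomás 1. Priya and Liam advance.
Runoff: Priya is ranked above Liam on 17 ballots, Liam above Priya on 26.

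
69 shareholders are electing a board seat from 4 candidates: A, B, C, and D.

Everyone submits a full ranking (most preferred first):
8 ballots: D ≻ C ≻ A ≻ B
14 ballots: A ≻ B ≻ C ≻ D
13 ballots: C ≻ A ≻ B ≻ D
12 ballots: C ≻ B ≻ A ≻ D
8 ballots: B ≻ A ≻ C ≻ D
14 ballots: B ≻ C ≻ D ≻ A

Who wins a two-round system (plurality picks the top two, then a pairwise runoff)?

Round 1 first-place votes: A 14, B 22, C 25, D 8. C and B advance.
Runoff: C is ranked above B on 33 ballots, B above C on 36.

B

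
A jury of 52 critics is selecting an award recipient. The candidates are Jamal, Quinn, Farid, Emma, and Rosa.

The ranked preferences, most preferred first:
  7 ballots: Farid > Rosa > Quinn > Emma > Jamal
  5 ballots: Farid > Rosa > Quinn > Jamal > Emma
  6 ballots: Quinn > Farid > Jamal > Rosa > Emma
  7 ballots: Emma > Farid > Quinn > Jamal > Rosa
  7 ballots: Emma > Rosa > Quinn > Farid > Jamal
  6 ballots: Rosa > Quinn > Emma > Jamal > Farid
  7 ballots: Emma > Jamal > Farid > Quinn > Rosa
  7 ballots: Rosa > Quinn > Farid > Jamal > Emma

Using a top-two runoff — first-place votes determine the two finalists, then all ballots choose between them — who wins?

Round 1 first-place votes: Jamal 0, Quinn 6, Farid 12, Emma 21, Rosa 13. Emma and Rosa advance.
Runoff: Emma is ranked above Rosa on 21 ballots, Rosa above Emma on 31.

Rosa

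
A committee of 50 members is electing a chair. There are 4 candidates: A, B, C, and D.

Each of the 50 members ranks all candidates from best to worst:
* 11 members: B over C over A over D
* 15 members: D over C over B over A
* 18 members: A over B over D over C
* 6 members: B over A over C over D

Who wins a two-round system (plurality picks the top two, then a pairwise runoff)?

B

Round 1 first-place votes: A 18, B 17, C 0, D 15. A and B advance.
Runoff: A is ranked above B on 18 ballots, B above A on 32.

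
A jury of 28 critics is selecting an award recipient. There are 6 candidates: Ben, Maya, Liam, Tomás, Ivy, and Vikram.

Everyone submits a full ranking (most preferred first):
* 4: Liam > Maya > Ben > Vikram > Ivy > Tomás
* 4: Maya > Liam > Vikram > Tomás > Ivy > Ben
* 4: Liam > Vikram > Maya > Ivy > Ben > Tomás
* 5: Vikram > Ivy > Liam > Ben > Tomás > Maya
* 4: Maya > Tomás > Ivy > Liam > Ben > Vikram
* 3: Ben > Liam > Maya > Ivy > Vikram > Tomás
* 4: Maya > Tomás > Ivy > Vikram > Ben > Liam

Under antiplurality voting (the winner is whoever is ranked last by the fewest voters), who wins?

Last-place votes: Ben 4, Maya 5, Liam 4, Tomás 11, Ivy 0, Vikram 4.

Ivy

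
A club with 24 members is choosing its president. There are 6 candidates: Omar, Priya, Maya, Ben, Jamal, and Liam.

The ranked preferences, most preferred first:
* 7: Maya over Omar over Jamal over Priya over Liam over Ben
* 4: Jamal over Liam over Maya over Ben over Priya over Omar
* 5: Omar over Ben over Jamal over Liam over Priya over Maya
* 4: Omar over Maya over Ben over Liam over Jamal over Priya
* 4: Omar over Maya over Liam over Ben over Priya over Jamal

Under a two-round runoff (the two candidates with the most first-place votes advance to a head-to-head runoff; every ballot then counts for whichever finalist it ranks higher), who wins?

Omar

Round 1 first-place votes: Omar 13, Priya 0, Maya 7, Ben 0, Jamal 4, Liam 0. Omar and Maya advance.
Runoff: Omar is ranked above Maya on 13 ballots, Maya above Omar on 11.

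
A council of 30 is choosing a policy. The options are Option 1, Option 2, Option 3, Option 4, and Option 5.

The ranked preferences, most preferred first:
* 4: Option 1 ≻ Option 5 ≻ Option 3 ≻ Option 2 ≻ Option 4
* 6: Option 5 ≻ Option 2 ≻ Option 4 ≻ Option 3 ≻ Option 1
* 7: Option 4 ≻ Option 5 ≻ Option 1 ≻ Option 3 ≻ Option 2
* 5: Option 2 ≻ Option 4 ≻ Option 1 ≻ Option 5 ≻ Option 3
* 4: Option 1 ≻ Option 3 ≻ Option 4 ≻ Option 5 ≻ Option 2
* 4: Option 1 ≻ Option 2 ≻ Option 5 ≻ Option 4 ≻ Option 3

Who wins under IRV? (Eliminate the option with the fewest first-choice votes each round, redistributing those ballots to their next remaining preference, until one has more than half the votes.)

Round 1: Option 1 12, Option 2 5, Option 3 0, Option 4 7, Option 5 6. Option 3 eliminated.
Round 2: Option 1 12, Option 2 5, Option 4 7, Option 5 6. Option 2 eliminated.
Round 3: Option 1 12, Option 4 12, Option 5 6. Option 5 eliminated.
Round 4: Option 1 12, Option 4 18. Option 4 has a majority (≥16).

Option 4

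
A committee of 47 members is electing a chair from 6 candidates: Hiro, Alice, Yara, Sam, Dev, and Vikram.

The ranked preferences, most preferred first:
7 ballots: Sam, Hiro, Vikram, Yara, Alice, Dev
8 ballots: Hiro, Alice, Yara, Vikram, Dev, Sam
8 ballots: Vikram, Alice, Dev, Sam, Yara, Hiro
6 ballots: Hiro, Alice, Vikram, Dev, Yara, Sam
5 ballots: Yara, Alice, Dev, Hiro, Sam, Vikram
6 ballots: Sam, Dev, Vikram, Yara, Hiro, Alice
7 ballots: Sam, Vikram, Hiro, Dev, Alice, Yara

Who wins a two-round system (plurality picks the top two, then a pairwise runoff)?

Sam

Round 1 first-place votes: Hiro 14, Alice 0, Yara 5, Sam 20, Dev 0, Vikram 8. Sam and Hiro advance.
Runoff: Sam is ranked above Hiro on 28 ballots, Hiro above Sam on 19.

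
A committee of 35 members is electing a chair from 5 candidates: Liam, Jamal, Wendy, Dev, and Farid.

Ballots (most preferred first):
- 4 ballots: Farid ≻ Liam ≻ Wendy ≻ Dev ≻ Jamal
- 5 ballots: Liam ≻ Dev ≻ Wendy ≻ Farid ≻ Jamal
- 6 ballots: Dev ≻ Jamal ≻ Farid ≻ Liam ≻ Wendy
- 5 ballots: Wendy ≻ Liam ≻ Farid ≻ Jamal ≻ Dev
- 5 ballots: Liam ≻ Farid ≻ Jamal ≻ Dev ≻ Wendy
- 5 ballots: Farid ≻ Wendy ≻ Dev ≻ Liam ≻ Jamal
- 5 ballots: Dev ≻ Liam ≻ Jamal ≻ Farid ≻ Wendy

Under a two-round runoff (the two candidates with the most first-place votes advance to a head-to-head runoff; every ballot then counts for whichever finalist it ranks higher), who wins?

Liam

Round 1 first-place votes: Liam 10, Jamal 0, Wendy 5, Dev 11, Farid 9. Dev and Liam advance.
Runoff: Dev is ranked above Liam on 16 ballots, Liam above Dev on 19.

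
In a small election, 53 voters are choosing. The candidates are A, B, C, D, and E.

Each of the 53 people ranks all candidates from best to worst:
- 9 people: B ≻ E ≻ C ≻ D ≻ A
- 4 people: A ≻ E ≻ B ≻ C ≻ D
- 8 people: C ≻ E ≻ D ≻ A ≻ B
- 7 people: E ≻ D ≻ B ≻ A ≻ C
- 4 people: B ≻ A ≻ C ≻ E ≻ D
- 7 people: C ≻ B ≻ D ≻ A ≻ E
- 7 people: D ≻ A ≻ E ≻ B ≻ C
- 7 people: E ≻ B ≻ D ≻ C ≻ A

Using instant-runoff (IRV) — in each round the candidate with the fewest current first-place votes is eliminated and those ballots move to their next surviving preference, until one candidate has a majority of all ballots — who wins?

E

Round 1: A 4, B 13, C 15, D 7, E 14. A eliminated.
Round 2: B 13, C 15, D 7, E 18. D eliminated.
Round 3: B 13, C 15, E 25. B eliminated.
Round 4: C 19, E 34. E has a majority (≥27).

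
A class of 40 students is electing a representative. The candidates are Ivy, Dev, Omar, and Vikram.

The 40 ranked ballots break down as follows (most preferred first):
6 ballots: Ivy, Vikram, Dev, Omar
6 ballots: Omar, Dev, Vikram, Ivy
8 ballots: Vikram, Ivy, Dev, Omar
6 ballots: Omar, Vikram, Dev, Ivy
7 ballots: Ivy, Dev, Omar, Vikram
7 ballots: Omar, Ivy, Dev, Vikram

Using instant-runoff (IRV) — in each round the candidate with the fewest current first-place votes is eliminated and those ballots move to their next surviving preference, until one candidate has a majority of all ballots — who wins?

Round 1: Ivy 13, Dev 0, Omar 19, Vikram 8. Dev eliminated.
Round 2: Ivy 13, Omar 19, Vikram 8. Vikram eliminated.
Round 3: Ivy 21, Omar 19. Ivy has a majority (≥21).

Ivy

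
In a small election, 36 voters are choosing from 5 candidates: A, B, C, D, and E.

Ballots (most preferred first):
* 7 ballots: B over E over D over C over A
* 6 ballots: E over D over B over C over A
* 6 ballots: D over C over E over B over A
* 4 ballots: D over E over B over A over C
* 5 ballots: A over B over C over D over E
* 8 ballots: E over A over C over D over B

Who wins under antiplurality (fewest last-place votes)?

Last-place votes: A 19, B 8, C 4, D 0, E 5.

D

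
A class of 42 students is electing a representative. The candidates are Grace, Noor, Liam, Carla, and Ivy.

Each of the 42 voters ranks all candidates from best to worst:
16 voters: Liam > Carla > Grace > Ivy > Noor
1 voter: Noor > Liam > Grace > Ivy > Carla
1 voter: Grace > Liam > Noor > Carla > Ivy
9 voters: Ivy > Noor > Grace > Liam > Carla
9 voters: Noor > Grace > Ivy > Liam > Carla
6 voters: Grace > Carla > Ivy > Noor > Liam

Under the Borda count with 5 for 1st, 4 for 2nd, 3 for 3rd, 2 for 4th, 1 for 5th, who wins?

Grace: 16×3 + 1×3 + 1×5 + 9×3 + 9×4 + 6×5 = 149
Noor: 16×1 + 1×5 + 1×3 + 9×4 + 9×5 + 6×2 = 117
Liam: 16×5 + 1×4 + 1×4 + 9×2 + 9×2 + 6×1 = 130
Carla: 16×4 + 1×1 + 1×2 + 9×1 + 9×1 + 6×4 = 109
Ivy: 16×2 + 1×2 + 1×1 + 9×5 + 9×3 + 6×3 = 125

Grace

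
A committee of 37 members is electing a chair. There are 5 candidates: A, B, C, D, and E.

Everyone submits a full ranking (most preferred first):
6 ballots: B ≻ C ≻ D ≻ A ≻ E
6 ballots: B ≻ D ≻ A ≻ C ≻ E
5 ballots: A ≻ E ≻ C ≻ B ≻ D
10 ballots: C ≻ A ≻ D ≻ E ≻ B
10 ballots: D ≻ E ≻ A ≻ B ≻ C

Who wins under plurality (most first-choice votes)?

B

First-place votes: A 5, B 12, C 10, D 10, E 0.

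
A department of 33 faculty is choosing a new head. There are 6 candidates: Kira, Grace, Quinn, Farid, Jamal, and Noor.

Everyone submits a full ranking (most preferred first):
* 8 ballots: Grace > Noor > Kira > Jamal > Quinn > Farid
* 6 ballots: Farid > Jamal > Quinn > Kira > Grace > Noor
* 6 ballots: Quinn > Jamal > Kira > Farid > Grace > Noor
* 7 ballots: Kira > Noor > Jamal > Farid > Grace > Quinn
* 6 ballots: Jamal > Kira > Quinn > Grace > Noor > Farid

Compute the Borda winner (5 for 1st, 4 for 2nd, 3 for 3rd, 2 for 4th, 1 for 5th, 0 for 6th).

Kira: 8×3 + 6×2 + 6×3 + 7×5 + 6×4 = 113
Grace: 8×5 + 6×1 + 6×1 + 7×1 + 6×2 = 71
Quinn: 8×1 + 6×3 + 6×5 + 7×0 + 6×3 = 74
Farid: 8×0 + 6×5 + 6×2 + 7×2 + 6×0 = 56
Jamal: 8×2 + 6×4 + 6×4 + 7×3 + 6×5 = 115
Noor: 8×4 + 6×0 + 6×0 + 7×4 + 6×1 = 66

Jamal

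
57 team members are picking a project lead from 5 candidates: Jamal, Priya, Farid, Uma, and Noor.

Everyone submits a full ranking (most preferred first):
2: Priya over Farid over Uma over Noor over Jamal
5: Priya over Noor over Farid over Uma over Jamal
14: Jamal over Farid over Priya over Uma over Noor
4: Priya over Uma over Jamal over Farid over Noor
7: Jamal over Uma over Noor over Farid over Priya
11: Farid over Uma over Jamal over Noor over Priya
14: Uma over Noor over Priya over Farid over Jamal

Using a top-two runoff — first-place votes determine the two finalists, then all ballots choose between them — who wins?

Round 1 first-place votes: Jamal 21, Priya 11, Farid 11, Uma 14, Noor 0. Jamal and Uma advance.
Runoff: Jamal is ranked above Uma on 21 ballots, Uma above Jamal on 36.

Uma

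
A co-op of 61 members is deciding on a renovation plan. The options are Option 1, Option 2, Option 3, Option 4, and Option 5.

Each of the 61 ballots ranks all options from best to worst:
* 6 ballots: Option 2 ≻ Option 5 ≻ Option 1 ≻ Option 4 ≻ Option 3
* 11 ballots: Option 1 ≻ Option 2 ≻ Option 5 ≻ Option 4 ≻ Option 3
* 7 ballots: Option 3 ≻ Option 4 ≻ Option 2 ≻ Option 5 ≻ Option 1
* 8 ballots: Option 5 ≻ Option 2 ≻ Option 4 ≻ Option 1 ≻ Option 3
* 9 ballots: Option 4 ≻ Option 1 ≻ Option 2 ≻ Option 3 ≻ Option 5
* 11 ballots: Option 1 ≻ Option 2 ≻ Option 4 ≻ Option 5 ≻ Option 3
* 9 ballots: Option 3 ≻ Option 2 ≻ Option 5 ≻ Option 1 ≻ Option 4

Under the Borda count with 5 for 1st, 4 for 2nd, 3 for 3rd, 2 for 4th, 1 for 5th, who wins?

Option 2

Option 1: 6×3 + 11×5 + 7×1 + 8×2 + 9×4 + 11×5 + 9×2 = 205
Option 2: 6×5 + 11×4 + 7×3 + 8×4 + 9×3 + 11×4 + 9×4 = 234
Option 3: 6×1 + 11×1 + 7×5 + 8×1 + 9×2 + 11×1 + 9×5 = 134
Option 4: 6×2 + 11×2 + 7×4 + 8×3 + 9×5 + 11×3 + 9×1 = 173
Option 5: 6×4 + 11×3 + 7×2 + 8×5 + 9×1 + 11×2 + 9×3 = 169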